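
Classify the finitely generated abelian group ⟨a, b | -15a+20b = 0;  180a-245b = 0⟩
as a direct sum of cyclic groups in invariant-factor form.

rank_ℚ(R)=2; free=2−2=0
SNF(R) diag = [5, 15] → torsion [5, 15]

Answer: M ≅ ℤ/5 ⊕ ℤ/15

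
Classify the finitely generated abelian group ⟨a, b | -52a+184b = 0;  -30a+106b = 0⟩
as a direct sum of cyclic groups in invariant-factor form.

rank_ℚ(R)=2; free=2−2=0
SNF(R) diag = [2, 4] → torsion [2, 4]

Answer: M ≅ ℤ/2 ⊕ ℤ/4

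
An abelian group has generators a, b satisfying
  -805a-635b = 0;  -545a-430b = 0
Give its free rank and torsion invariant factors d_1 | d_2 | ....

rank_ℚ(R)=2; free=2−2=0
SNF(R) diag = [5, 15] → torsion [5, 15]

Answer: M ≅ ℤ/5 ⊕ ℤ/15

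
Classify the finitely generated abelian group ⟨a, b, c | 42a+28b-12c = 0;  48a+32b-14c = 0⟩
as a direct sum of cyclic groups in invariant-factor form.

rank_ℚ(R)=2; free=3−2=1
SNF(R) diag = [2, 2] → torsion [2, 2]

Answer: M ≅ ℤ^1 ⊕ ℤ/2 ⊕ ℤ/2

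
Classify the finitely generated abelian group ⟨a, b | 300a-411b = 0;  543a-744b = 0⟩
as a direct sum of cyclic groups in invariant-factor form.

Answer: M ≅ ℤ/3 ⊕ ℤ/9

Derivation:
rank_ℚ(R)=2; free=2−2=0
SNF(R) diag = [3, 9] → torsion [3, 9]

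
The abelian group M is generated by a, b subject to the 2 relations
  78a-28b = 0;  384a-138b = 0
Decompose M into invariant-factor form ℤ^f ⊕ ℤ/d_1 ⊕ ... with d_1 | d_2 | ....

Answer: M ≅ ℤ/2 ⊕ ℤ/6

Derivation:
rank_ℚ(R)=2; free=2−2=0
SNF(R) diag = [2, 6] → torsion [2, 6]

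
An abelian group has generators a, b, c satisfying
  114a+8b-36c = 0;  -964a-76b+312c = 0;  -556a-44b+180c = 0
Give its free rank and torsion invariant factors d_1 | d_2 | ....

rank_ℚ(R)=3; free=3−3=0
SNF(R) diag = [2, 4, 12] → torsion [2, 4, 12]

Answer: M ≅ ℤ/2 ⊕ ℤ/4 ⊕ ℤ/12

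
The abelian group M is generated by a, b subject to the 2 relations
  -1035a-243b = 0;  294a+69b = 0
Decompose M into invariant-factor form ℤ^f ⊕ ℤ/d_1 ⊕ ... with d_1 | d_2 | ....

Answer: M ≅ ℤ/3 ⊕ ℤ/9

Derivation:
rank_ℚ(R)=2; free=2−2=0
SNF(R) diag = [3, 9] → torsion [3, 9]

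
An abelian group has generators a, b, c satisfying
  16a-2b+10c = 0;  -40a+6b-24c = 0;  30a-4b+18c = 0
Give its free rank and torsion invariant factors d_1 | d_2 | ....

rank_ℚ(R)=3; free=3−3=0
SNF(R) diag = [2, 2, 2] → torsion [2, 2, 2]

Answer: M ≅ ℤ/2 ⊕ ℤ/2 ⊕ ℤ/2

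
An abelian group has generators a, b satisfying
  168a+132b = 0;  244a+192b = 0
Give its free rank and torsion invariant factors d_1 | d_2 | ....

Answer: M ≅ ℤ/4 ⊕ ℤ/12

Derivation:
rank_ℚ(R)=2; free=2−2=0
SNF(R) diag = [4, 12] → torsion [4, 12]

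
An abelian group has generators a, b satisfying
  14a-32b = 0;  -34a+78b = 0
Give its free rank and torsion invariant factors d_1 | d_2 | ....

Answer: M ≅ ℤ/2 ⊕ ℤ/2

Derivation:
rank_ℚ(R)=2; free=2−2=0
SNF(R) diag = [2, 2] → torsion [2, 2]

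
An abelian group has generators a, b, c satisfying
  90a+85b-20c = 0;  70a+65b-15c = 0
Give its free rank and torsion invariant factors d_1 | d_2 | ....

rank_ℚ(R)=2; free=3−2=1
SNF(R) diag = [5, 5] → torsion [5, 5]

Answer: M ≅ ℤ^1 ⊕ ℤ/5 ⊕ ℤ/5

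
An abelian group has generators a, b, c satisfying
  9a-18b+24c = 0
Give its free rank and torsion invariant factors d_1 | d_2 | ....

Answer: M ≅ ℤ^2 ⊕ ℤ/3

Derivation:
rank_ℚ(R)=1; free=3−1=2
SNF(R) diag = [3] → torsion [3]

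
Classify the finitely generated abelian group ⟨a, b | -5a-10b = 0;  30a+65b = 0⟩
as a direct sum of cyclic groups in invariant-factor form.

rank_ℚ(R)=2; free=2−2=0
SNF(R) diag = [5, 5] → torsion [5, 5]

Answer: M ≅ ℤ/5 ⊕ ℤ/5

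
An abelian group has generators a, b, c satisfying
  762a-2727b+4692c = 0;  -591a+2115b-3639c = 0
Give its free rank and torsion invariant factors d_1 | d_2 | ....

Answer: M ≅ ℤ^1 ⊕ ℤ/3 ⊕ ℤ/9

Derivation:
rank_ℚ(R)=2; free=3−2=1
SNF(R) diag = [3, 9] → torsion [3, 9]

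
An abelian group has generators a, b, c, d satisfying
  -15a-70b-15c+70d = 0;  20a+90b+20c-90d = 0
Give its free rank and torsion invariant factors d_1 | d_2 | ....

Answer: M ≅ ℤ^2 ⊕ ℤ/5 ⊕ ℤ/10

Derivation:
rank_ℚ(R)=2; free=4−2=2
SNF(R) diag = [5, 10] → torsion [5, 10]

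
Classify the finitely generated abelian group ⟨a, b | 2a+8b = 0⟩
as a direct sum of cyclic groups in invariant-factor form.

Answer: M ≅ ℤ^1 ⊕ ℤ/2

Derivation:
rank_ℚ(R)=1; free=2−1=1
SNF(R) diag = [2] → torsion [2]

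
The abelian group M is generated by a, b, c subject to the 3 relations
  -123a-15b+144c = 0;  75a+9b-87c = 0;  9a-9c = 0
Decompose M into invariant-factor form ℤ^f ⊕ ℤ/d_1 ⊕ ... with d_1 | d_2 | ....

Answer: M ≅ ℤ/3 ⊕ ℤ/3 ⊕ ℤ/9

Derivation:
rank_ℚ(R)=3; free=3−3=0
SNF(R) diag = [3, 3, 9] → torsion [3, 3, 9]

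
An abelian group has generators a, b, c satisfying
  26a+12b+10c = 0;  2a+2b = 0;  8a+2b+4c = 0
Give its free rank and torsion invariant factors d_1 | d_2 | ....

Answer: M ≅ ℤ/2 ⊕ ℤ/2 ⊕ ℤ/2

Derivation:
rank_ℚ(R)=3; free=3−3=0
SNF(R) diag = [2, 2, 2] → torsion [2, 2, 2]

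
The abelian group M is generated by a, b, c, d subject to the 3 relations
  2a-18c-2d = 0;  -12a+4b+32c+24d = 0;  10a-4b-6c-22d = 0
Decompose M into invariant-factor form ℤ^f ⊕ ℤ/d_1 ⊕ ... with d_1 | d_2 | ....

rank_ℚ(R)=3; free=4−3=1
SNF(R) diag = [2, 4, 8] → torsion [2, 4, 8]

Answer: M ≅ ℤ^1 ⊕ ℤ/2 ⊕ ℤ/4 ⊕ ℤ/8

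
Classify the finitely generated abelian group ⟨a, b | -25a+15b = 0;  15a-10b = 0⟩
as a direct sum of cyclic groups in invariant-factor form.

Answer: M ≅ ℤ/5 ⊕ ℤ/5

Derivation:
rank_ℚ(R)=2; free=2−2=0
SNF(R) diag = [5, 5] → torsion [5, 5]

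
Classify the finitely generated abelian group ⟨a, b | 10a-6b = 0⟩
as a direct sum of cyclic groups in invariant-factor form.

rank_ℚ(R)=1; free=2−1=1
SNF(R) diag = [2] → torsion [2]

Answer: M ≅ ℤ^1 ⊕ ℤ/2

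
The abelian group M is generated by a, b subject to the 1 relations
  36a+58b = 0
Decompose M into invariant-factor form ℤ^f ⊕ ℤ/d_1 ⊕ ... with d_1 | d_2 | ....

rank_ℚ(R)=1; free=2−1=1
SNF(R) diag = [2] → torsion [2]

Answer: M ≅ ℤ^1 ⊕ ℤ/2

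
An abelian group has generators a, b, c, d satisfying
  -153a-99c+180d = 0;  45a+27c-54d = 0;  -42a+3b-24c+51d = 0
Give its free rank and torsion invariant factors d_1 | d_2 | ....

Answer: M ≅ ℤ^1 ⊕ ℤ/3 ⊕ ℤ/9 ⊕ ℤ/18

Derivation:
rank_ℚ(R)=3; free=4−3=1
SNF(R) diag = [3, 9, 18] → torsion [3, 9, 18]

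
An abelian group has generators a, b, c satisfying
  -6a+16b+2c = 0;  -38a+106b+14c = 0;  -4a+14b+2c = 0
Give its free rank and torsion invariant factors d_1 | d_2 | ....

rank_ℚ(R)=3; free=3−3=0
SNF(R) diag = [2, 2, 2] → torsion [2, 2, 2]

Answer: M ≅ ℤ/2 ⊕ ℤ/2 ⊕ ℤ/2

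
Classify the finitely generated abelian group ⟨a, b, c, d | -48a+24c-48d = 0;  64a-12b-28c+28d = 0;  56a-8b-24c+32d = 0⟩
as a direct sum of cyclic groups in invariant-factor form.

Answer: M ≅ ℤ^1 ⊕ ℤ/4 ⊕ ℤ/8 ⊕ ℤ/24

Derivation:
rank_ℚ(R)=3; free=4−3=1
SNF(R) diag = [4, 8, 24] → torsion [4, 8, 24]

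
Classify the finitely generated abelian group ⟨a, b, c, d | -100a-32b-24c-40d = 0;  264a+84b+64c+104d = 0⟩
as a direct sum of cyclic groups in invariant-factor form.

rank_ℚ(R)=2; free=4−2=2
SNF(R) diag = [4, 4] → torsion [4, 4]

Answer: M ≅ ℤ^2 ⊕ ℤ/4 ⊕ ℤ/4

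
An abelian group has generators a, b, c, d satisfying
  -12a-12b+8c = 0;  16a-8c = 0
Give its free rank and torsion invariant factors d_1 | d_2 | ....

Answer: M ≅ ℤ^2 ⊕ ℤ/4 ⊕ ℤ/8

Derivation:
rank_ℚ(R)=2; free=4−2=2
SNF(R) diag = [4, 8] → torsion [4, 8]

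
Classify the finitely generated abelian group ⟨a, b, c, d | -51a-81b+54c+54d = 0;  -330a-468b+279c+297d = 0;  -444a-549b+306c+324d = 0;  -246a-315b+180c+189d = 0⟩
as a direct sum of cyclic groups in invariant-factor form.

Answer: M ≅ ℤ/3 ⊕ ℤ/9 ⊕ ℤ/27 ⊕ ℤ/81

Derivation:
rank_ℚ(R)=4; free=4−4=0
SNF(R) diag = [3, 9, 27, 81] → torsion [3, 9, 27, 81]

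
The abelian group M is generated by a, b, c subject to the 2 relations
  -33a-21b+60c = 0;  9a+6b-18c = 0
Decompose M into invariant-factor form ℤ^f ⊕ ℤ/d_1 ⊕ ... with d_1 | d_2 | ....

Answer: M ≅ ℤ^1 ⊕ ℤ/3 ⊕ ℤ/3

Derivation:
rank_ℚ(R)=2; free=3−2=1
SNF(R) diag = [3, 3] → torsion [3, 3]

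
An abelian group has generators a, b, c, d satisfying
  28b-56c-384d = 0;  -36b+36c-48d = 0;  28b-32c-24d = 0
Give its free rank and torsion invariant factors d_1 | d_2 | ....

Answer: M ≅ ℤ^1 ⊕ ℤ/4 ⊕ ℤ/12 ⊕ ℤ/24

Derivation:
rank_ℚ(R)=3; free=4−3=1
SNF(R) diag = [4, 12, 24] → torsion [4, 12, 24]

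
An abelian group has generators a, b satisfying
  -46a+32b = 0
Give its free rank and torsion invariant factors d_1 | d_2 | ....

rank_ℚ(R)=1; free=2−1=1
SNF(R) diag = [2] → torsion [2]

Answer: M ≅ ℤ^1 ⊕ ℤ/2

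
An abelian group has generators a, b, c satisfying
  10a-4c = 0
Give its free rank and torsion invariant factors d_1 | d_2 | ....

Answer: M ≅ ℤ^2 ⊕ ℤ/2

Derivation:
rank_ℚ(R)=1; free=3−1=2
SNF(R) diag = [2] → torsion [2]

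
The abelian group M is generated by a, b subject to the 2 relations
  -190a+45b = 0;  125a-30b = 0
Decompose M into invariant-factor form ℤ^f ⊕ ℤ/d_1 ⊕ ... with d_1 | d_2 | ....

rank_ℚ(R)=2; free=2−2=0
SNF(R) diag = [5, 15] → torsion [5, 15]

Answer: M ≅ ℤ/5 ⊕ ℤ/15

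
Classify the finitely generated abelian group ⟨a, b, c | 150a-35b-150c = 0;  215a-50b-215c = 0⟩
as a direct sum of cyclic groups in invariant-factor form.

Answer: M ≅ ℤ^1 ⊕ ℤ/5 ⊕ ℤ/5

Derivation:
rank_ℚ(R)=2; free=3−2=1
SNF(R) diag = [5, 5] → torsion [5, 5]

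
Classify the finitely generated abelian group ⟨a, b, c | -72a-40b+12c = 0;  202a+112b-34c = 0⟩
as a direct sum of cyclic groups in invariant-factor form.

Answer: M ≅ ℤ^1 ⊕ ℤ/2 ⊕ ℤ/4

Derivation:
rank_ℚ(R)=2; free=3−2=1
SNF(R) diag = [2, 4] → torsion [2, 4]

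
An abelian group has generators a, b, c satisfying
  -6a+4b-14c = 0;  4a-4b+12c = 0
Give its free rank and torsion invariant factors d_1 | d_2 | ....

rank_ℚ(R)=2; free=3−2=1
SNF(R) diag = [2, 4] → torsion [2, 4]

Answer: M ≅ ℤ^1 ⊕ ℤ/2 ⊕ ℤ/4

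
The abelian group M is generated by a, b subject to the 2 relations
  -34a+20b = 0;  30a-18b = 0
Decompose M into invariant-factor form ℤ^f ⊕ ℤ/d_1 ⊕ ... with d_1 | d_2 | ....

rank_ℚ(R)=2; free=2−2=0
SNF(R) diag = [2, 6] → torsion [2, 6]

Answer: M ≅ ℤ/2 ⊕ ℤ/6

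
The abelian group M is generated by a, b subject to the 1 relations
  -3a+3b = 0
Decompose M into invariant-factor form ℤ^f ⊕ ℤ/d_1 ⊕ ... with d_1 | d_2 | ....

rank_ℚ(R)=1; free=2−1=1
SNF(R) diag = [3] → torsion [3]

Answer: M ≅ ℤ^1 ⊕ ℤ/3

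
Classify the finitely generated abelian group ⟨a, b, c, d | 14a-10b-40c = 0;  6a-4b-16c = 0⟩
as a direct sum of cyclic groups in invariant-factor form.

rank_ℚ(R)=2; free=4−2=2
SNF(R) diag = [2, 2] → torsion [2, 2]

Answer: M ≅ ℤ^2 ⊕ ℤ/2 ⊕ ℤ/2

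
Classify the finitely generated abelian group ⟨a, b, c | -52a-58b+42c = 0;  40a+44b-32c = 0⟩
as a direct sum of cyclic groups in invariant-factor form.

Answer: M ≅ ℤ^1 ⊕ ℤ/2 ⊕ ℤ/4

Derivation:
rank_ℚ(R)=2; free=3−2=1
SNF(R) diag = [2, 4] → torsion [2, 4]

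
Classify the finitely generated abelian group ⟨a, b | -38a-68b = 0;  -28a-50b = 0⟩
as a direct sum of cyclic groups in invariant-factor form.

Answer: M ≅ ℤ/2 ⊕ ℤ/2

Derivation:
rank_ℚ(R)=2; free=2−2=0
SNF(R) diag = [2, 2] → torsion [2, 2]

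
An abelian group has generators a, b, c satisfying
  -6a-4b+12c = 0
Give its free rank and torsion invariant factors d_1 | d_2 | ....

Answer: M ≅ ℤ^2 ⊕ ℤ/2

Derivation:
rank_ℚ(R)=1; free=3−1=2
SNF(R) diag = [2] → torsion [2]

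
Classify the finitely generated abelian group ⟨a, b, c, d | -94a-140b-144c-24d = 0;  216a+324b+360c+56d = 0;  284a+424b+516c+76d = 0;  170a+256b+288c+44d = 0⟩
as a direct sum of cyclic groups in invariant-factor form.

Answer: M ≅ ℤ/2 ⊕ ℤ/4 ⊕ ℤ/12 ⊕ ℤ/12

Derivation:
rank_ℚ(R)=4; free=4−4=0
SNF(R) diag = [2, 4, 12, 12] → torsion [2, 4, 12, 12]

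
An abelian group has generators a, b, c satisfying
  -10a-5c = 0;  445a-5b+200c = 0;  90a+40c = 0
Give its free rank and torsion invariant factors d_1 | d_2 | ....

rank_ℚ(R)=3; free=3−3=0
SNF(R) diag = [5, 5, 10] → torsion [5, 5, 10]

Answer: M ≅ ℤ/5 ⊕ ℤ/5 ⊕ ℤ/10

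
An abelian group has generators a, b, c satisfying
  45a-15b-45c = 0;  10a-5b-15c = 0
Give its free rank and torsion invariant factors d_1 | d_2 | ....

Answer: M ≅ ℤ^1 ⊕ ℤ/5 ⊕ ℤ/15

Derivation:
rank_ℚ(R)=2; free=3−2=1
SNF(R) diag = [5, 15] → torsion [5, 15]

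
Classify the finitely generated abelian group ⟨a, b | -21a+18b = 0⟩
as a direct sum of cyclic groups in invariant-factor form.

rank_ℚ(R)=1; free=2−1=1
SNF(R) diag = [3] → torsion [3]

Answer: M ≅ ℤ^1 ⊕ ℤ/3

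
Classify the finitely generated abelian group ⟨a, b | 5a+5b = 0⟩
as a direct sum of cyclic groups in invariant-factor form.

Answer: M ≅ ℤ^1 ⊕ ℤ/5

Derivation:
rank_ℚ(R)=1; free=2−1=1
SNF(R) diag = [5] → torsion [5]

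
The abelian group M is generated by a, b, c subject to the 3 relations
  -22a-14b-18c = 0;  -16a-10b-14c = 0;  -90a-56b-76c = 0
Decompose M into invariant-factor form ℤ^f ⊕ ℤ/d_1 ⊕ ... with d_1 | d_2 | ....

rank_ℚ(R)=3; free=3−3=0
SNF(R) diag = [2, 2, 4] → torsion [2, 2, 4]

Answer: M ≅ ℤ/2 ⊕ ℤ/2 ⊕ ℤ/4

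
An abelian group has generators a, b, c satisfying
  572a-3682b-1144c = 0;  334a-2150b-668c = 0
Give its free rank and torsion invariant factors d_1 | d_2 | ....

Answer: M ≅ ℤ^1 ⊕ ℤ/2 ⊕ ℤ/6

Derivation:
rank_ℚ(R)=2; free=3−2=1
SNF(R) diag = [2, 6] → torsion [2, 6]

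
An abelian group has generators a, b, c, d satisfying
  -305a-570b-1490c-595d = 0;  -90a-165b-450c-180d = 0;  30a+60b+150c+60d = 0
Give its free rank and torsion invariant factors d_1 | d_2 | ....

rank_ℚ(R)=3; free=4−3=1
SNF(R) diag = [5, 15, 30] → torsion [5, 15, 30]

Answer: M ≅ ℤ^1 ⊕ ℤ/5 ⊕ ℤ/15 ⊕ ℤ/30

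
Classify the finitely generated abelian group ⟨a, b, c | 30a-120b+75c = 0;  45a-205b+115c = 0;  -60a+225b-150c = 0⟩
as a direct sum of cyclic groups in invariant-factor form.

Answer: M ≅ ℤ/5 ⊕ ℤ/15 ⊕ ℤ/15

Derivation:
rank_ℚ(R)=3; free=3−3=0
SNF(R) diag = [5, 15, 15] → torsion [5, 15, 15]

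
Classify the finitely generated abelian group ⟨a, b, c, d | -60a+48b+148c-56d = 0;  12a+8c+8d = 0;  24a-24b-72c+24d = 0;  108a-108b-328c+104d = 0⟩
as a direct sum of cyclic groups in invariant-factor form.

rank_ℚ(R)=4; free=4−4=0
SNF(R) diag = [4, 12, 12, 24] → torsion [4, 12, 12, 24]

Answer: M ≅ ℤ/4 ⊕ ℤ/12 ⊕ ℤ/12 ⊕ ℤ/24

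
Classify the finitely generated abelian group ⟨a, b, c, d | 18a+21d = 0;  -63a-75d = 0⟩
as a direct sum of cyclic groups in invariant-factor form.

rank_ℚ(R)=2; free=4−2=2
SNF(R) diag = [3, 9] → torsion [3, 9]

Answer: M ≅ ℤ^2 ⊕ ℤ/3 ⊕ ℤ/9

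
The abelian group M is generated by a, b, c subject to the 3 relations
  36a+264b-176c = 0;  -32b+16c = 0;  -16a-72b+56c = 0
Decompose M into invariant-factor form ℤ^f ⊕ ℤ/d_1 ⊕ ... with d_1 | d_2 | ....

rank_ℚ(R)=3; free=3−3=0
SNF(R) diag = [4, 8, 16] → torsion [4, 8, 16]

Answer: M ≅ ℤ/4 ⊕ ℤ/8 ⊕ ℤ/16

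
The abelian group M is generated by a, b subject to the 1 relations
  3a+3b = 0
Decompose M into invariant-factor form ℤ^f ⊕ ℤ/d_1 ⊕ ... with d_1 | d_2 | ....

rank_ℚ(R)=1; free=2−1=1
SNF(R) diag = [3] → torsion [3]

Answer: M ≅ ℤ^1 ⊕ ℤ/3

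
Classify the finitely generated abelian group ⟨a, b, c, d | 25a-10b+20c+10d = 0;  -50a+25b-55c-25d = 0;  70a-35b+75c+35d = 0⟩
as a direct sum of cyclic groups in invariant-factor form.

rank_ℚ(R)=3; free=4−3=1
SNF(R) diag = [5, 5, 10] → torsion [5, 5, 10]

Answer: M ≅ ℤ^1 ⊕ ℤ/5 ⊕ ℤ/5 ⊕ ℤ/10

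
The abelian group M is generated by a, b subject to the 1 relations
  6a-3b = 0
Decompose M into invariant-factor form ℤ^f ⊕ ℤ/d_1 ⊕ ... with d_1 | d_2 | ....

Answer: M ≅ ℤ^1 ⊕ ℤ/3

Derivation:
rank_ℚ(R)=1; free=2−1=1
SNF(R) diag = [3] → torsion [3]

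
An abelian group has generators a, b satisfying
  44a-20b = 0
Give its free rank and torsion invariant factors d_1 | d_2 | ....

Answer: M ≅ ℤ^1 ⊕ ℤ/4

Derivation:
rank_ℚ(R)=1; free=2−1=1
SNF(R) diag = [4] → torsion [4]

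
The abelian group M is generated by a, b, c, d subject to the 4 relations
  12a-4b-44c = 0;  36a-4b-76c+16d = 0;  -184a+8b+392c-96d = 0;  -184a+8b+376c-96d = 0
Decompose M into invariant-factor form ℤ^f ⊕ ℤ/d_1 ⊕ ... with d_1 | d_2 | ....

Answer: M ≅ ℤ/4 ⊕ ℤ/8 ⊕ ℤ/16 ⊕ ℤ/32

Derivation:
rank_ℚ(R)=4; free=4−4=0
SNF(R) diag = [4, 8, 16, 32] → torsion [4, 8, 16, 32]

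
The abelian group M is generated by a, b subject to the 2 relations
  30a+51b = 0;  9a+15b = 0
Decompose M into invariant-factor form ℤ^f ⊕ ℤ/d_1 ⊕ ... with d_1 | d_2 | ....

rank_ℚ(R)=2; free=2−2=0
SNF(R) diag = [3, 3] → torsion [3, 3]

Answer: M ≅ ℤ/3 ⊕ ℤ/3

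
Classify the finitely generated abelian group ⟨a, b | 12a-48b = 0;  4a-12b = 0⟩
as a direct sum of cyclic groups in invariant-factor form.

rank_ℚ(R)=2; free=2−2=0
SNF(R) diag = [4, 12] → torsion [4, 12]

Answer: M ≅ ℤ/4 ⊕ ℤ/12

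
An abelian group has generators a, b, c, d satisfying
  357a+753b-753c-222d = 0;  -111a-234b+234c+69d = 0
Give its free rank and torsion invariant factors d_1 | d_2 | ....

Answer: M ≅ ℤ^2 ⊕ ℤ/3 ⊕ ℤ/3

Derivation:
rank_ℚ(R)=2; free=4−2=2
SNF(R) diag = [3, 3] → torsion [3, 3]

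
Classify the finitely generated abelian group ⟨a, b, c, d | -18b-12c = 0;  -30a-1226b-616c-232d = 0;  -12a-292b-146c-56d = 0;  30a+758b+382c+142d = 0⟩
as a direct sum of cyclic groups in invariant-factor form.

Answer: M ≅ ℤ/2 ⊕ ℤ/6 ⊕ ℤ/6 ⊕ ℤ/18

Derivation:
rank_ℚ(R)=4; free=4−4=0
SNF(R) diag = [2, 6, 6, 18] → torsion [2, 6, 6, 18]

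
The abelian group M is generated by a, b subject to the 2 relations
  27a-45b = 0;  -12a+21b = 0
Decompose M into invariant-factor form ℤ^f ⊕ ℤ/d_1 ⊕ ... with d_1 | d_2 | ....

rank_ℚ(R)=2; free=2−2=0
SNF(R) diag = [3, 9] → torsion [3, 9]

Answer: M ≅ ℤ/3 ⊕ ℤ/9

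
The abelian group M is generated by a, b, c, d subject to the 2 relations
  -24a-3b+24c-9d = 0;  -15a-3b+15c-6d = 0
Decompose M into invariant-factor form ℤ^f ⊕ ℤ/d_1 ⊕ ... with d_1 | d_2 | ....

rank_ℚ(R)=2; free=4−2=2
SNF(R) diag = [3, 3] → torsion [3, 3]

Answer: M ≅ ℤ^2 ⊕ ℤ/3 ⊕ ℤ/3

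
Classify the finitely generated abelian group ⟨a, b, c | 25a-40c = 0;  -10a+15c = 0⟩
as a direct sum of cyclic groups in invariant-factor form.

rank_ℚ(R)=2; free=3−2=1
SNF(R) diag = [5, 5] → torsion [5, 5]

Answer: M ≅ ℤ^1 ⊕ ℤ/5 ⊕ ℤ/5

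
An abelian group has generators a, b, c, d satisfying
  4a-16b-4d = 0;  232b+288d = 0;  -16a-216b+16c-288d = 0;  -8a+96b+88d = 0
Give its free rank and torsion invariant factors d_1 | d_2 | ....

rank_ℚ(R)=4; free=4−4=0
SNF(R) diag = [4, 8, 16, 16] → torsion [4, 8, 16, 16]

Answer: M ≅ ℤ/4 ⊕ ℤ/8 ⊕ ℤ/16 ⊕ ℤ/16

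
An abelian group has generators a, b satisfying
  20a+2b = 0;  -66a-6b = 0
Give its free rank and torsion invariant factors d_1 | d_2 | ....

rank_ℚ(R)=2; free=2−2=0
SNF(R) diag = [2, 6] → torsion [2, 6]

Answer: M ≅ ℤ/2 ⊕ ℤ/6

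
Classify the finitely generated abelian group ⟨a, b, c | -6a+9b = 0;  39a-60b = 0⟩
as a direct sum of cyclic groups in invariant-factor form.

Answer: M ≅ ℤ^1 ⊕ ℤ/3 ⊕ ℤ/3

Derivation:
rank_ℚ(R)=2; free=3−2=1
SNF(R) diag = [3, 3] → torsion [3, 3]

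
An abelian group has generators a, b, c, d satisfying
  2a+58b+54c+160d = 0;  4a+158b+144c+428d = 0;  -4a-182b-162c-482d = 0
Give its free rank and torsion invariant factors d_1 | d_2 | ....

rank_ℚ(R)=3; free=4−3=1
SNF(R) diag = [2, 6, 18] → torsion [2, 6, 18]

Answer: M ≅ ℤ^1 ⊕ ℤ/2 ⊕ ℤ/6 ⊕ ℤ/18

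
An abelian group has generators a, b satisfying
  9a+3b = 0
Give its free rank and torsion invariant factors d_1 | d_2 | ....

Answer: M ≅ ℤ^1 ⊕ ℤ/3

Derivation:
rank_ℚ(R)=1; free=2−1=1
SNF(R) diag = [3] → torsion [3]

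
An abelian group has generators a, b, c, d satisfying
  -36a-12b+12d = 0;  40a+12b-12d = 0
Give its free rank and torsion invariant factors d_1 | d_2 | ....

rank_ℚ(R)=2; free=4−2=2
SNF(R) diag = [4, 12] → torsion [4, 12]

Answer: M ≅ ℤ^2 ⊕ ℤ/4 ⊕ ℤ/12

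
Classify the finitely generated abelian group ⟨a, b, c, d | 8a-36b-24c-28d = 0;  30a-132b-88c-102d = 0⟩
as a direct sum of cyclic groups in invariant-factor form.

Answer: M ≅ ℤ^2 ⊕ ℤ/2 ⊕ ℤ/4

Derivation:
rank_ℚ(R)=2; free=4−2=2
SNF(R) diag = [2, 4] → torsion [2, 4]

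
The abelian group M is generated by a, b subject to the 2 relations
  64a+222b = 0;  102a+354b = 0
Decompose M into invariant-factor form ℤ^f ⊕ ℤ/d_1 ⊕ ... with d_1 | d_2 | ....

rank_ℚ(R)=2; free=2−2=0
SNF(R) diag = [2, 6] → torsion [2, 6]

Answer: M ≅ ℤ/2 ⊕ ℤ/6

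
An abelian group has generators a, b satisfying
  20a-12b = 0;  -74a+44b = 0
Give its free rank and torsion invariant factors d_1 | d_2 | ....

Answer: M ≅ ℤ/2 ⊕ ℤ/4

Derivation:
rank_ℚ(R)=2; free=2−2=0
SNF(R) diag = [2, 4] → torsion [2, 4]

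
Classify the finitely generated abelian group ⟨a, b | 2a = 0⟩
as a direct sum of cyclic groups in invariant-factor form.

Answer: M ≅ ℤ^1 ⊕ ℤ/2

Derivation:
rank_ℚ(R)=1; free=2−1=1
SNF(R) diag = [2] → torsion [2]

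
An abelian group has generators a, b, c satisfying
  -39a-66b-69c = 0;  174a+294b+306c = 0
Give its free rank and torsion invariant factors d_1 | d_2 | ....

Answer: M ≅ ℤ^1 ⊕ ℤ/3 ⊕ ℤ/6

Derivation:
rank_ℚ(R)=2; free=3−2=1
SNF(R) diag = [3, 6] → torsion [3, 6]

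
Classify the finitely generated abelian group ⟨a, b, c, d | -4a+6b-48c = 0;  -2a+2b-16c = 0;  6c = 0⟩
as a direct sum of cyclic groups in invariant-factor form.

Answer: M ≅ ℤ^1 ⊕ ℤ/2 ⊕ ℤ/2 ⊕ ℤ/6

Derivation:
rank_ℚ(R)=3; free=4−3=1
SNF(R) diag = [2, 2, 6] → torsion [2, 2, 6]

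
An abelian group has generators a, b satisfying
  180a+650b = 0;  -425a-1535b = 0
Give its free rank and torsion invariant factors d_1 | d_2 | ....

Answer: M ≅ ℤ/5 ⊕ ℤ/10

Derivation:
rank_ℚ(R)=2; free=2−2=0
SNF(R) diag = [5, 10] → torsion [5, 10]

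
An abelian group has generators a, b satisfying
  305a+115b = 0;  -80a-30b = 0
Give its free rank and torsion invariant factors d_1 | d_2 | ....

rank_ℚ(R)=2; free=2−2=0
SNF(R) diag = [5, 10] → torsion [5, 10]

Answer: M ≅ ℤ/5 ⊕ ℤ/10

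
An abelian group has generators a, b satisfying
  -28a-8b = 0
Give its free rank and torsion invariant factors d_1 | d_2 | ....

Answer: M ≅ ℤ^1 ⊕ ℤ/4

Derivation:
rank_ℚ(R)=1; free=2−1=1
SNF(R) diag = [4] → torsion [4]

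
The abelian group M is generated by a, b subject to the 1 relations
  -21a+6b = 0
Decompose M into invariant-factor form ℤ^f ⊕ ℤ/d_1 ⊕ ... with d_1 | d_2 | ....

Answer: M ≅ ℤ^1 ⊕ ℤ/3

Derivation:
rank_ℚ(R)=1; free=2−1=1
SNF(R) diag = [3] → torsion [3]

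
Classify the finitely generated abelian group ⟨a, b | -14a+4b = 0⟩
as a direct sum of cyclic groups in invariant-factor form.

rank_ℚ(R)=1; free=2−1=1
SNF(R) diag = [2] → torsion [2]

Answer: M ≅ ℤ^1 ⊕ ℤ/2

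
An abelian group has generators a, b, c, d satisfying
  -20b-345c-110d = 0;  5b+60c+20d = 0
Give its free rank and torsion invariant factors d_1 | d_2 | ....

Answer: M ≅ ℤ^2 ⊕ ℤ/5 ⊕ ℤ/15

Derivation:
rank_ℚ(R)=2; free=4−2=2
SNF(R) diag = [5, 15] → torsion [5, 15]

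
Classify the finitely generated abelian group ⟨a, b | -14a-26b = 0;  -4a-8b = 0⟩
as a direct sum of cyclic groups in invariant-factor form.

rank_ℚ(R)=2; free=2−2=0
SNF(R) diag = [2, 4] → torsion [2, 4]

Answer: M ≅ ℤ/2 ⊕ ℤ/4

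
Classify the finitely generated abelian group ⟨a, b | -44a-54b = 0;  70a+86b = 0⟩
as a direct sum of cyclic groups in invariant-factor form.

Answer: M ≅ ℤ/2 ⊕ ℤ/2

Derivation:
rank_ℚ(R)=2; free=2−2=0
SNF(R) diag = [2, 2] → torsion [2, 2]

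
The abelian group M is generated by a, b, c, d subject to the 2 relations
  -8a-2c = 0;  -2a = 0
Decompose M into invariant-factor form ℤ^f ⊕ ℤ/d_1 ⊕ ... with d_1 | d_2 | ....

Answer: M ≅ ℤ^2 ⊕ ℤ/2 ⊕ ℤ/2

Derivation:
rank_ℚ(R)=2; free=4−2=2
SNF(R) diag = [2, 2] → torsion [2, 2]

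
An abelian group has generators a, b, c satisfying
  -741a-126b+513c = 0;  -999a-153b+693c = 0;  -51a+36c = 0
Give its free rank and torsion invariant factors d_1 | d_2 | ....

Answer: M ≅ ℤ/3 ⊕ ℤ/9 ⊕ ℤ/9

Derivation:
rank_ℚ(R)=3; free=3−3=0
SNF(R) diag = [3, 9, 9] → torsion [3, 9, 9]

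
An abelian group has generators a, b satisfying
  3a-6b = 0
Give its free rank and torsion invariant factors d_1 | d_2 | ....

Answer: M ≅ ℤ^1 ⊕ ℤ/3

Derivation:
rank_ℚ(R)=1; free=2−1=1
SNF(R) diag = [3] → torsion [3]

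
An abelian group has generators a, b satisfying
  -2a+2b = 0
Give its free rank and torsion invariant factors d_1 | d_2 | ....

Answer: M ≅ ℤ^1 ⊕ ℤ/2

Derivation:
rank_ℚ(R)=1; free=2−1=1
SNF(R) diag = [2] → torsion [2]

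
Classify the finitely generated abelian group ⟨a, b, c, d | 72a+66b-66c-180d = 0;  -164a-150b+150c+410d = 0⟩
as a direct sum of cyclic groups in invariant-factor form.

rank_ℚ(R)=2; free=4−2=2
SNF(R) diag = [2, 6] → torsion [2, 6]

Answer: M ≅ ℤ^2 ⊕ ℤ/2 ⊕ ℤ/6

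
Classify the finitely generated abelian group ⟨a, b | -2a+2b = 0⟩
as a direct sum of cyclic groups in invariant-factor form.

rank_ℚ(R)=1; free=2−1=1
SNF(R) diag = [2] → torsion [2]

Answer: M ≅ ℤ^1 ⊕ ℤ/2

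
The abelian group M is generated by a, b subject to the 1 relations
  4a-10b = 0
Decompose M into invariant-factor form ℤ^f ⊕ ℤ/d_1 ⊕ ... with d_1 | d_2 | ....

Answer: M ≅ ℤ^1 ⊕ ℤ/2

Derivation:
rank_ℚ(R)=1; free=2−1=1
SNF(R) diag = [2] → torsion [2]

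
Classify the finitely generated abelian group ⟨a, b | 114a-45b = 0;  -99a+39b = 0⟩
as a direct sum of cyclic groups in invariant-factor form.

Answer: M ≅ ℤ/3 ⊕ ℤ/3

Derivation:
rank_ℚ(R)=2; free=2−2=0
SNF(R) diag = [3, 3] → torsion [3, 3]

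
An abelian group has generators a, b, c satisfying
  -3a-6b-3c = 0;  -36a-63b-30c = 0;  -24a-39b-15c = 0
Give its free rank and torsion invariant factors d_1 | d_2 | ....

Answer: M ≅ ℤ/3 ⊕ ℤ/3 ⊕ ℤ/9

Derivation:
rank_ℚ(R)=3; free=3−3=0
SNF(R) diag = [3, 3, 9] → torsion [3, 3, 9]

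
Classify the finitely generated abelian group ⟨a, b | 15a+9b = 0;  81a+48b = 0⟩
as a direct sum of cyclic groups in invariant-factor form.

rank_ℚ(R)=2; free=2−2=0
SNF(R) diag = [3, 3] → torsion [3, 3]

Answer: M ≅ ℤ/3 ⊕ ℤ/3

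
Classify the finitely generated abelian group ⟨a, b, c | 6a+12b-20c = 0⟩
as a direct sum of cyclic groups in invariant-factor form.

Answer: M ≅ ℤ^2 ⊕ ℤ/2

Derivation:
rank_ℚ(R)=1; free=3−1=2
SNF(R) diag = [2] → torsion [2]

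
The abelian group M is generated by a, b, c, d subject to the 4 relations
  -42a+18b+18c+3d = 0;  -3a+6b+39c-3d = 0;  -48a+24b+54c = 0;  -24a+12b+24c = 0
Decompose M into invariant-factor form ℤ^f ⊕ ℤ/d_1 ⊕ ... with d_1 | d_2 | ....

Answer: M ≅ ℤ/3 ⊕ ℤ/3 ⊕ ℤ/6 ⊕ ℤ/12

Derivation:
rank_ℚ(R)=4; free=4−4=0
SNF(R) diag = [3, 3, 6, 12] → torsion [3, 3, 6, 12]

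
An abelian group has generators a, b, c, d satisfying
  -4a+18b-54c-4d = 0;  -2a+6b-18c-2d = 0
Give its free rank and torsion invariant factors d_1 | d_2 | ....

rank_ℚ(R)=2; free=4−2=2
SNF(R) diag = [2, 6] → torsion [2, 6]

Answer: M ≅ ℤ^2 ⊕ ℤ/2 ⊕ ℤ/6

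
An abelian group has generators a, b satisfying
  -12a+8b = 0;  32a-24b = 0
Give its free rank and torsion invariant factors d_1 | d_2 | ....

rank_ℚ(R)=2; free=2−2=0
SNF(R) diag = [4, 8] → torsion [4, 8]

Answer: M ≅ ℤ/4 ⊕ ℤ/8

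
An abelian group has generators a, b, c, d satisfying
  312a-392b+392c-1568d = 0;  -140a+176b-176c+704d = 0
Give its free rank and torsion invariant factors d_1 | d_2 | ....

rank_ℚ(R)=2; free=4−2=2
SNF(R) diag = [4, 8] → torsion [4, 8]

Answer: M ≅ ℤ^2 ⊕ ℤ/4 ⊕ ℤ/8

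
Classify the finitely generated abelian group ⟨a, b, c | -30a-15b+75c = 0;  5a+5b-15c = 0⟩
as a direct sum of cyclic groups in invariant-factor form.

Answer: M ≅ ℤ^1 ⊕ ℤ/5 ⊕ ℤ/15

Derivation:
rank_ℚ(R)=2; free=3−2=1
SNF(R) diag = [5, 15] → torsion [5, 15]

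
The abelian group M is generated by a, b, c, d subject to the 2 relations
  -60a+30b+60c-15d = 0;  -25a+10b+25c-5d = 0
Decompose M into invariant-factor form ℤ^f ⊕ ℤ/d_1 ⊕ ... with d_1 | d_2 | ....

Answer: M ≅ ℤ^2 ⊕ ℤ/5 ⊕ ℤ/15

Derivation:
rank_ℚ(R)=2; free=4−2=2
SNF(R) diag = [5, 15] → torsion [5, 15]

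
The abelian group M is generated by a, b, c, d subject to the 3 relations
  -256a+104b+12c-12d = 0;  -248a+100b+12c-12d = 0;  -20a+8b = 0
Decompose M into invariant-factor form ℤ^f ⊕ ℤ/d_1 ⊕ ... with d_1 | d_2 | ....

rank_ℚ(R)=3; free=4−3=1
SNF(R) diag = [4, 4, 12] → torsion [4, 4, 12]

Answer: M ≅ ℤ^1 ⊕ ℤ/4 ⊕ ℤ/4 ⊕ ℤ/12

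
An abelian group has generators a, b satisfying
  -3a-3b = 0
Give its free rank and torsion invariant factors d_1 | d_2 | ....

Answer: M ≅ ℤ^1 ⊕ ℤ/3

Derivation:
rank_ℚ(R)=1; free=2−1=1
SNF(R) diag = [3] → torsion [3]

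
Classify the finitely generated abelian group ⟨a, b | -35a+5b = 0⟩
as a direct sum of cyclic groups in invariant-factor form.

rank_ℚ(R)=1; free=2−1=1
SNF(R) diag = [5] → torsion [5]

Answer: M ≅ ℤ^1 ⊕ ℤ/5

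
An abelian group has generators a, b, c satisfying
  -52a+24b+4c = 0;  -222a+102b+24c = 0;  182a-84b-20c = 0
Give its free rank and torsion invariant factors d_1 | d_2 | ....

Answer: M ≅ ℤ/2 ⊕ ℤ/6 ⊕ ℤ/12

Derivation:
rank_ℚ(R)=3; free=3−3=0
SNF(R) diag = [2, 6, 12] → torsion [2, 6, 12]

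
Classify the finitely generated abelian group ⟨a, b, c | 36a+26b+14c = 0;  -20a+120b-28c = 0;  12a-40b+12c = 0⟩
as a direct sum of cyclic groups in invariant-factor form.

Answer: M ≅ ℤ/2 ⊕ ℤ/4 ⊕ ℤ/8

Derivation:
rank_ℚ(R)=3; free=3−3=0
SNF(R) diag = [2, 4, 8] → torsion [2, 4, 8]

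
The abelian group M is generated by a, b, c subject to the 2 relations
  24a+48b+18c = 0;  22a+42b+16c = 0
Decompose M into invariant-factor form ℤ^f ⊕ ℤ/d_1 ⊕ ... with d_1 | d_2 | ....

Answer: M ≅ ℤ^1 ⊕ ℤ/2 ⊕ ℤ/6

Derivation:
rank_ℚ(R)=2; free=3−2=1
SNF(R) diag = [2, 6] → torsion [2, 6]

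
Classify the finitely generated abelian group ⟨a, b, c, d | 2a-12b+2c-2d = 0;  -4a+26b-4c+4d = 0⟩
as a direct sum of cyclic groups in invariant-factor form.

rank_ℚ(R)=2; free=4−2=2
SNF(R) diag = [2, 2] → torsion [2, 2]

Answer: M ≅ ℤ^2 ⊕ ℤ/2 ⊕ ℤ/2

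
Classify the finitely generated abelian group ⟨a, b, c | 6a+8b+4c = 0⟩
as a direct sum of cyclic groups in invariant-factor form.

rank_ℚ(R)=1; free=3−1=2
SNF(R) diag = [2] → torsion [2]

Answer: M ≅ ℤ^2 ⊕ ℤ/2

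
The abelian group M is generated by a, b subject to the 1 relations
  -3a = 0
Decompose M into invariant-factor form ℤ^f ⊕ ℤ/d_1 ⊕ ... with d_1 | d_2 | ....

rank_ℚ(R)=1; free=2−1=1
SNF(R) diag = [3] → torsion [3]

Answer: M ≅ ℤ^1 ⊕ ℤ/3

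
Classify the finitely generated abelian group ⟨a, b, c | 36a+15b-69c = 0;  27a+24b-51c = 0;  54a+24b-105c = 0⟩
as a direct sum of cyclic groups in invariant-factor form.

rank_ℚ(R)=3; free=3−3=0
SNF(R) diag = [3, 9, 27] → torsion [3, 9, 27]

Answer: M ≅ ℤ/3 ⊕ ℤ/9 ⊕ ℤ/27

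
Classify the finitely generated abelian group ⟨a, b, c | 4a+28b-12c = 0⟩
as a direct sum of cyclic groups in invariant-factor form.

rank_ℚ(R)=1; free=3−1=2
SNF(R) diag = [4] → torsion [4]

Answer: M ≅ ℤ^2 ⊕ ℤ/4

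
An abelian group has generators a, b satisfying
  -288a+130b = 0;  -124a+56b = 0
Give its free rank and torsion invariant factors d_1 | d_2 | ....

rank_ℚ(R)=2; free=2−2=0
SNF(R) diag = [2, 4] → torsion [2, 4]

Answer: M ≅ ℤ/2 ⊕ ℤ/4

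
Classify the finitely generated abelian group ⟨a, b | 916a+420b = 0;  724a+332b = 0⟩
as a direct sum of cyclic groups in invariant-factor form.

Answer: M ≅ ℤ/4 ⊕ ℤ/8

Derivation:
rank_ℚ(R)=2; free=2−2=0
SNF(R) diag = [4, 8] → torsion [4, 8]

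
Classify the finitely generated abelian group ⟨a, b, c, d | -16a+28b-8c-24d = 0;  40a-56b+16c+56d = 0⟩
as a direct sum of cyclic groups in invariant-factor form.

Answer: M ≅ ℤ^2 ⊕ ℤ/4 ⊕ ℤ/8

Derivation:
rank_ℚ(R)=2; free=4−2=2
SNF(R) diag = [4, 8] → torsion [4, 8]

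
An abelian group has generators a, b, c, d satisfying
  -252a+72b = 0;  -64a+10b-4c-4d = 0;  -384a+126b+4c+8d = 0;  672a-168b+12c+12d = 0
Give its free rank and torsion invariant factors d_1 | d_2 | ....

Answer: M ≅ ℤ/2 ⊕ ℤ/4 ⊕ ℤ/12 ⊕ ℤ/36

Derivation:
rank_ℚ(R)=4; free=4−4=0
SNF(R) diag = [2, 4, 12, 36] → torsion [2, 4, 12, 36]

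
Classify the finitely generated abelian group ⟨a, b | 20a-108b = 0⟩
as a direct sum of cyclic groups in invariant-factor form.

Answer: M ≅ ℤ^1 ⊕ ℤ/4

Derivation:
rank_ℚ(R)=1; free=2−1=1
SNF(R) diag = [4] → torsion [4]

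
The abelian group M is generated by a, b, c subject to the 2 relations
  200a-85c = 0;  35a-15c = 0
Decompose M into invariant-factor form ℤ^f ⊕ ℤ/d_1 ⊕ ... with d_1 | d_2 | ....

Answer: M ≅ ℤ^1 ⊕ ℤ/5 ⊕ ℤ/5

Derivation:
rank_ℚ(R)=2; free=3−2=1
SNF(R) diag = [5, 5] → torsion [5, 5]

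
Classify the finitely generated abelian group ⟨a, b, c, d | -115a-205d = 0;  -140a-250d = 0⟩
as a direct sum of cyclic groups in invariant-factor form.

Answer: M ≅ ℤ^2 ⊕ ℤ/5 ⊕ ℤ/10

Derivation:
rank_ℚ(R)=2; free=4−2=2
SNF(R) diag = [5, 10] → torsion [5, 10]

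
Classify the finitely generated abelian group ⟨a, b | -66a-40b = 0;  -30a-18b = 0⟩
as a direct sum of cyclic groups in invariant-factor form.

rank_ℚ(R)=2; free=2−2=0
SNF(R) diag = [2, 6] → torsion [2, 6]

Answer: M ≅ ℤ/2 ⊕ ℤ/6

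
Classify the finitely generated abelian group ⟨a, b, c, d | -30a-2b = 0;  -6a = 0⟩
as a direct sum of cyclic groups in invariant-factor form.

rank_ℚ(R)=2; free=4−2=2
SNF(R) diag = [2, 6] → torsion [2, 6]

Answer: M ≅ ℤ^2 ⊕ ℤ/2 ⊕ ℤ/6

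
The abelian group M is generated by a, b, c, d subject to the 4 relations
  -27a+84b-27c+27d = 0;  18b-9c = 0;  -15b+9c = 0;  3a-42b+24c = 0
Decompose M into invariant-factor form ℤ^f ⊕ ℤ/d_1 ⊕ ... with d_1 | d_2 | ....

rank_ℚ(R)=4; free=4−4=0
SNF(R) diag = [3, 3, 9, 27] → torsion [3, 3, 9, 27]

Answer: M ≅ ℤ/3 ⊕ ℤ/3 ⊕ ℤ/9 ⊕ ℤ/27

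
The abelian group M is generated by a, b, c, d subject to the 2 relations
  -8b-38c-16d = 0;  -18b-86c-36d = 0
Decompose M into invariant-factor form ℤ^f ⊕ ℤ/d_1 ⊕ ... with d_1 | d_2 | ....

rank_ℚ(R)=2; free=4−2=2
SNF(R) diag = [2, 2] → torsion [2, 2]

Answer: M ≅ ℤ^2 ⊕ ℤ/2 ⊕ ℤ/2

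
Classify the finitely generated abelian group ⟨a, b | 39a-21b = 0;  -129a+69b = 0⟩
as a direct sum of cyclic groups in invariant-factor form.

Answer: M ≅ ℤ/3 ⊕ ℤ/6

Derivation:
rank_ℚ(R)=2; free=2−2=0
SNF(R) diag = [3, 6] → torsion [3, 6]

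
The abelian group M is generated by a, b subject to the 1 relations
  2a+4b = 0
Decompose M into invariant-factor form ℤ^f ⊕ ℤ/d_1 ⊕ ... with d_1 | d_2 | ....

rank_ℚ(R)=1; free=2−1=1
SNF(R) diag = [2] → torsion [2]

Answer: M ≅ ℤ^1 ⊕ ℤ/2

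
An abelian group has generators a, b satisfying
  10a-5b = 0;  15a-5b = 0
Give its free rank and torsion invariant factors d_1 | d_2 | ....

rank_ℚ(R)=2; free=2−2=0
SNF(R) diag = [5, 5] → torsion [5, 5]

Answer: M ≅ ℤ/5 ⊕ ℤ/5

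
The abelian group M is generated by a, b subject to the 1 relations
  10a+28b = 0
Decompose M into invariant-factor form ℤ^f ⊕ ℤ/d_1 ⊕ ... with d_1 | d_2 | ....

rank_ℚ(R)=1; free=2−1=1
SNF(R) diag = [2] → torsion [2]

Answer: M ≅ ℤ^1 ⊕ ℤ/2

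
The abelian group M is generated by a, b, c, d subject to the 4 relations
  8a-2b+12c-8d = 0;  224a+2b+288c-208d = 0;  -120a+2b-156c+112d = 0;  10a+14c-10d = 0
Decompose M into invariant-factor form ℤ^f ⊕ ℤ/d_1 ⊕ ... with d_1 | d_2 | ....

rank_ℚ(R)=4; free=4−4=0
SNF(R) diag = [2, 2, 4, 8] → torsion [2, 2, 4, 8]

Answer: M ≅ ℤ/2 ⊕ ℤ/2 ⊕ ℤ/4 ⊕ ℤ/8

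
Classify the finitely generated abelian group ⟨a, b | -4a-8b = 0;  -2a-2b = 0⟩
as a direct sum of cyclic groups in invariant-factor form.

rank_ℚ(R)=2; free=2−2=0
SNF(R) diag = [2, 4] → torsion [2, 4]

Answer: M ≅ ℤ/2 ⊕ ℤ/4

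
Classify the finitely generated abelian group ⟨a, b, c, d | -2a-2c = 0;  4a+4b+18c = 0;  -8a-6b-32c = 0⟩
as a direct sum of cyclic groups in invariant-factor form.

rank_ℚ(R)=3; free=4−3=1
SNF(R) diag = [2, 2, 6] → torsion [2, 2, 6]

Answer: M ≅ ℤ^1 ⊕ ℤ/2 ⊕ ℤ/2 ⊕ ℤ/6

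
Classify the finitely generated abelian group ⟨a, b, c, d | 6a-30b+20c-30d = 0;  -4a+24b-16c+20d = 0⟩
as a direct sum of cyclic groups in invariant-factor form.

Answer: M ≅ ℤ^2 ⊕ ℤ/2 ⊕ ℤ/4

Derivation:
rank_ℚ(R)=2; free=4−2=2
SNF(R) diag = [2, 4] → torsion [2, 4]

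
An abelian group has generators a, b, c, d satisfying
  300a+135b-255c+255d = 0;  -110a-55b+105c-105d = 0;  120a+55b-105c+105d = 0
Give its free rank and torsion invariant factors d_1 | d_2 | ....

Answer: M ≅ ℤ^1 ⊕ ℤ/5 ⊕ ℤ/10 ⊕ ℤ/30

Derivation:
rank_ℚ(R)=3; free=4−3=1
SNF(R) diag = [5, 10, 30] → torsion [5, 10, 30]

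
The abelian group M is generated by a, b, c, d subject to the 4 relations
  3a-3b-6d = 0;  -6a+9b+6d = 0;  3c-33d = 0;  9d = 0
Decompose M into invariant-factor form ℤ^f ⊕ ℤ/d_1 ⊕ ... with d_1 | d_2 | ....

Answer: M ≅ ℤ/3 ⊕ ℤ/3 ⊕ ℤ/3 ⊕ ℤ/9

Derivation:
rank_ℚ(R)=4; free=4−4=0
SNF(R) diag = [3, 3, 3, 9] → torsion [3, 3, 3, 9]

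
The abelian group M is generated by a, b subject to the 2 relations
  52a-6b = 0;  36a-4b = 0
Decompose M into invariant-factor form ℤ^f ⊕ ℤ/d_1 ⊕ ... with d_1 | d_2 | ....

rank_ℚ(R)=2; free=2−2=0
SNF(R) diag = [2, 4] → torsion [2, 4]

Answer: M ≅ ℤ/2 ⊕ ℤ/4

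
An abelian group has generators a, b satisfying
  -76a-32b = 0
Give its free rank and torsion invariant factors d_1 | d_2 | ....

Answer: M ≅ ℤ^1 ⊕ ℤ/4

Derivation:
rank_ℚ(R)=1; free=2−1=1
SNF(R) diag = [4] → torsion [4]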